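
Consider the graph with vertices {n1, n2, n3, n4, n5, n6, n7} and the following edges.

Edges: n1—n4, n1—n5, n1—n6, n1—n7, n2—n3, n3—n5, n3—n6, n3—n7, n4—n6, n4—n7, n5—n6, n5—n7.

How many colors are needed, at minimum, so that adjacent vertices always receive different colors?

3

n1, n4, n6 are mutually adjacent, so at least 3 colors are needed.
3 colors suffice: color 1 → {n2, n6, n7}; color 2 → {n1, n3}; color 3 → {n4, n5}. Each edge has distinct colors on its endpoints.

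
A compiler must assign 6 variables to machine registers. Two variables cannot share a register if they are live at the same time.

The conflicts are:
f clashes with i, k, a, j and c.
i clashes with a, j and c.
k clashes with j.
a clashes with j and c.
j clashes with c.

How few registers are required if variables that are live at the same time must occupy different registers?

5

f, i, a, j, c are mutually in conflict, so at least 5 registers are needed.
5 registers suffice: f=1, i=3, k=3, a=5, j=2, c=4. Every pair that conflicts lands in different registers.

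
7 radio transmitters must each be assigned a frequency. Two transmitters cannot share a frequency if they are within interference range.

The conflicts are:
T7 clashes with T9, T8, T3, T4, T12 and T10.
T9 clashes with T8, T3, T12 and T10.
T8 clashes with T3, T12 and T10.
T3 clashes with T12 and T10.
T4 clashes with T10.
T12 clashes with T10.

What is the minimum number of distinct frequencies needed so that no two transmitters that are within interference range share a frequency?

T7, T9, T8, T3, T12, T10 all conflict with each other, so at least 6 frequencies are needed.
6 frequencies suffice: T7=1, T9=3, T8=5, T3=4, T4=3, T12=6, T10=2. Every pair that conflicts lands in different frequencies.

6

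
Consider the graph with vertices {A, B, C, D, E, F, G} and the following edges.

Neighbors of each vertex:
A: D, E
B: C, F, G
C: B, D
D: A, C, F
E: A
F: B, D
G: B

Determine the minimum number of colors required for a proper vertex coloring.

C and D are adjacent, so at least 2 colors are needed.
2 colors suffice: color red → {B, D, E}; color blue → {A, C, F, G}. Every edge joins two different colors.

2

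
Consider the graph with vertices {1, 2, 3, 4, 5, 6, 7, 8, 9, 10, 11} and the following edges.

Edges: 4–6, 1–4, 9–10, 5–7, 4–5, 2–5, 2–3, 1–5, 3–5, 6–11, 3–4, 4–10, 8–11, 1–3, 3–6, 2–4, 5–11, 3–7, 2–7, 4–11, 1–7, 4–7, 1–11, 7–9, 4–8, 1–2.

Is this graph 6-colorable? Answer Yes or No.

The chromatic number is 6. 1, 2, 3, 4, 5, 7 are pairwise adjacent (a clique of size 6), so at least 6 colors are needed.
6 colors suffice: color red → {4, 9}; color blue → {5, 6, 8, 10}; color green → {7, 11}; color yellow → {1}; color purple → {3}; color orange → {2}.
That is already a proper 6-coloring.

Yes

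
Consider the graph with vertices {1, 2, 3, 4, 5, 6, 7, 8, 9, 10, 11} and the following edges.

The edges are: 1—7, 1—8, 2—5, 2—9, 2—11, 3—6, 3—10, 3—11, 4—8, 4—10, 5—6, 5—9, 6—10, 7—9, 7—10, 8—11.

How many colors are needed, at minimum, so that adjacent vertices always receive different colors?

3

2, 5, 9 are mutually adjacent, so at least 3 colors are needed.
3 colors suffice: color red → {1, 9, 10, 11}; color blue → {2, 6, 7, 8}; color green → {3, 4, 5}. Each edge has distinct colors on its endpoints.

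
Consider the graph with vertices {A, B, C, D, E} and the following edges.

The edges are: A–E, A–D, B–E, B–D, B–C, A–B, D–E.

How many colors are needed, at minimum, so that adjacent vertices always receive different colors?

4

A, B, D, E form a clique, so at least 4 colors are needed.
One proper 4-coloring: A=4, B=1, C=2, D=3, E=2. Every edge joins two different colors.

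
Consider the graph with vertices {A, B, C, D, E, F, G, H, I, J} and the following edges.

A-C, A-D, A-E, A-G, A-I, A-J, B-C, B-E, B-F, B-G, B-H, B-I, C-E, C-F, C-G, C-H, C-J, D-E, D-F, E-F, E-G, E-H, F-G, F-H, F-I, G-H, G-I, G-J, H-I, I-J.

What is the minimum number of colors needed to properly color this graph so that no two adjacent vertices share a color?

6

B, C, E, F, G, H form a clique, so at least 6 colors are needed.
6 colors suffice: A=3, B=6, C=4, D=1, E=2, F=3, G=1, H=5, I=2, J=5. Every edge joins two different colors.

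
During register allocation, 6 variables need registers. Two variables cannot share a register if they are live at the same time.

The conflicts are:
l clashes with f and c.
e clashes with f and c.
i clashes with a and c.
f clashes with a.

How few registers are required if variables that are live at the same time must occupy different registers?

The cycle i-a-f-e-c-i has odd length 5, so it cannot be 2-colored; at least 3 registers are needed.
3 registers suffice: register 1 → {f, c}; register 2 → {l, e, a}; register 3 → {i}. Each listed conflict is separated.

3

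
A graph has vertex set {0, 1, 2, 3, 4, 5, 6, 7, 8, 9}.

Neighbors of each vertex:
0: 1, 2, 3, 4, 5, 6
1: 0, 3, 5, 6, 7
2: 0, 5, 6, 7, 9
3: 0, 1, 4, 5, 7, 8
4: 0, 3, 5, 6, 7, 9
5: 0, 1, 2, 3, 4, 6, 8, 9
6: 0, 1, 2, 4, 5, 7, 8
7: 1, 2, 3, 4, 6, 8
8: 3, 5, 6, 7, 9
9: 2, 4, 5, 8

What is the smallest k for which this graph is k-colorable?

0, 1, 5, 6 are pairwise adjacent (a clique of size 4), so at least 4 colors are needed.
4 colors suffice: color a → {5, 7}; color b → {3, 6, 9}; color c → {1, 2, 4, 8}; color d → {0}. Each edge has distinct colors on its endpoints.

4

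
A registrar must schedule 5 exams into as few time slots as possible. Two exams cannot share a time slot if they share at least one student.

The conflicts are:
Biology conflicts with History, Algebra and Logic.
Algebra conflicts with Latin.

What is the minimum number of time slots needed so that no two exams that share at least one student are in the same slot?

Biology and Logic conflict, so at least 2 time slots are needed.
2 time slots suffice: time slot 1 → {Biology, Latin}; time slot 2 → {History, Algebra, Logic}. Every pair that conflicts lands in different time slots.

2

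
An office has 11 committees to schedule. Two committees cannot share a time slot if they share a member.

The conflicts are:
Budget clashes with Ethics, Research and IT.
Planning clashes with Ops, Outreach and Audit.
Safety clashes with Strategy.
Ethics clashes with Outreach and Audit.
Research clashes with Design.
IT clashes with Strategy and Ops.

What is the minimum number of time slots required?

Research and Design conflict, so at least 2 time slots are needed.
2 time slots suffice: Budget=2, Planning=1, Safety=1, Ethics=1, Research=1, IT=1, Strategy=2, Design=2, Ops=2, Outreach=2, Audit=2. Each listed conflict is separated.

2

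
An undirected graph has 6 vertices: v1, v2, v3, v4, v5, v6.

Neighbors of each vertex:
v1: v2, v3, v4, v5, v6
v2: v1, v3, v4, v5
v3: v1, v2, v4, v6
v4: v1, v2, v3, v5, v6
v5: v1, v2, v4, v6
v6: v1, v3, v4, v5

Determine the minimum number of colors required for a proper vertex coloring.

v1, v3, v4, v6 form a clique, so at least 4 colors are needed.
4 colors suffice: v1=R, v2=Y, v3=G, v4=B, v5=G, v6=Y. Every edge joins two different colors.

4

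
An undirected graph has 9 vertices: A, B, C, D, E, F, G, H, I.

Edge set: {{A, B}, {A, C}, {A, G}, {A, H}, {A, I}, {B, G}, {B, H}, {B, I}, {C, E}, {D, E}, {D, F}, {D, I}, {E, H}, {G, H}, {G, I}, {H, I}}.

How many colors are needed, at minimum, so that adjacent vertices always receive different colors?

5

A, B, G, H, I are pairwise adjacent (a clique of size 5), so at least 5 colors are needed.
5 colors suffice: color 1 → {E, F, I}; color 2 → {A, D}; color 3 → {C, H}; color 4 → {B}; color 5 → {G}. Each edge has distinct colors on its endpoints.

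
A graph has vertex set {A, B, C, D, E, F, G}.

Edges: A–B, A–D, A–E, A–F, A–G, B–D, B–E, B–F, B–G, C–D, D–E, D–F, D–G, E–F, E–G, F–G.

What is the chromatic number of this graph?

A, B, D, E, F, G are mutually adjacent (a clique of size 6), so at least 6 colors are needed.
A valid assignment using 6 colors: A=4, B=2, C=2, D=1, E=5, F=6, G=3. Each edge has distinct colors on its endpoints.

6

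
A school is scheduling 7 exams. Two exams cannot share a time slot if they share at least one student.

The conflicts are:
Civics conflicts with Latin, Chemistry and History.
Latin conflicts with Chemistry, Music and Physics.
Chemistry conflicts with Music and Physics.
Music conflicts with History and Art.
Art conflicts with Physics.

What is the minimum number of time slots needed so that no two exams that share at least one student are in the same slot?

3

Latin, Chemistry, Music all conflict with each other, so at least 3 time slots are needed.
Using 3 time slots: Civics=1, Latin=3, Chemistry=2, Music=1, History=2, Art=2, Physics=1. Every pair that conflicts lands in different time slots.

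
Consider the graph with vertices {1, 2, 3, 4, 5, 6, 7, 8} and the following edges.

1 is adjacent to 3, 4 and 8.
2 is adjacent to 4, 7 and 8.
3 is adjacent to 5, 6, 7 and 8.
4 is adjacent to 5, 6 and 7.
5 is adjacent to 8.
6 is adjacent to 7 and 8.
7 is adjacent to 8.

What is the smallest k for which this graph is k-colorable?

3, 6, 7, 8 are pairwise adjacent (a clique of size 4), so at least 4 colors are needed.
A valid assignment using 4 colors: 1=green, 2=blue, 3=blue, 4=red, 5=green, 6=yellow, 7=green, 8=red. Every edge joins two different colors.

4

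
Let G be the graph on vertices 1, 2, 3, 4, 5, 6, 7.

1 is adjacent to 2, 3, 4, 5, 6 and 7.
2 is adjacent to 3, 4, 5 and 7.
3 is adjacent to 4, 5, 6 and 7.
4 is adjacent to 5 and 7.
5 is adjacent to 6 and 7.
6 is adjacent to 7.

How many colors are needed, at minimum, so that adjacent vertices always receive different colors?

6

1, 2, 3, 4, 5, 7 are pairwise adjacent (a clique of size 6), so at least 6 colors are needed.
A valid assignment using 6 colors: 1=red, 2=orange, 3=green, 4=purple, 5=blue, 6=purple, 7=yellow. Every edge joins two different colors.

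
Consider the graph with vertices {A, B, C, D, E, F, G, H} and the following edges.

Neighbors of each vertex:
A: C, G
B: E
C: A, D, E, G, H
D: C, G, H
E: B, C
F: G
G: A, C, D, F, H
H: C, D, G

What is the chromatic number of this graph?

C, D, G, H form a clique, so at least 4 colors are needed.
4 colors suffice: color red → {E, G}; color blue → {B, C, F}; color green → {A, D}; color yellow → {H}. Each edge has distinct colors on its endpoints.

4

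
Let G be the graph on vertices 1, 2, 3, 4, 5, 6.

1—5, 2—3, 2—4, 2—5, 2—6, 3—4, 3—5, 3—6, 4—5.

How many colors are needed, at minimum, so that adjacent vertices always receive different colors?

2, 3, 4, 5 form a clique, so at least 4 colors are needed.
One proper 4-coloring: 1=red, 2=green, 3=red, 4=yellow, 5=blue, 6=blue. Each edge has distinct colors on its endpoints.

4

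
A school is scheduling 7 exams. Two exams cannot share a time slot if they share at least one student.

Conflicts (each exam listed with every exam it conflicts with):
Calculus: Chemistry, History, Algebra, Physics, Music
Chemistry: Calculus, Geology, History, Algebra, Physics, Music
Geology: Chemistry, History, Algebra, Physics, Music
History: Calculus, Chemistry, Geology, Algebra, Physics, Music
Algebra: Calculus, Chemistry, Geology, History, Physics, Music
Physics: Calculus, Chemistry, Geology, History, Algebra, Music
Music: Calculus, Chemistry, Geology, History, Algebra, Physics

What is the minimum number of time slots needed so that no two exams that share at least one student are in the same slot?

6

Calculus, Chemistry, History, Algebra, Physics, Music all conflict with each other, so at least 6 time slots are needed.
6 time slots suffice: time slot 1 → {History}; time slot 2 → {Chemistry}; time slot 3 → {Physics}; time slot 4 → {Algebra}; time slot 5 → {Music}; time slot 6 → {Calculus, Geology}. No two conflicting exams share a time slot.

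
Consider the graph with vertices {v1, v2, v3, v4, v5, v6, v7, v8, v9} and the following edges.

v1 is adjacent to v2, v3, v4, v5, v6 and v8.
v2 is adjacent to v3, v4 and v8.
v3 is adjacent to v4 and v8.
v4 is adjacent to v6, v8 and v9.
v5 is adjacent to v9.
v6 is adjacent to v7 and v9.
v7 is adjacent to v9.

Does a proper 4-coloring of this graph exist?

No

v1, v2, v3, v4, v8 form a clique, so at least 5 colors are needed.
So 4 colors are not enough.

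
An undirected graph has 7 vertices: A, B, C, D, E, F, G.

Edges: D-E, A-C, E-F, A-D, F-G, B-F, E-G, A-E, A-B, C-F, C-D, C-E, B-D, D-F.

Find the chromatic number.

A, C, D, E are pairwise adjacent (a clique of size 4), so at least 4 colors are needed.
A valid assignment using 4 colors: A=2, B=3, C=4, D=1, E=3, F=2, G=1. Every edge joins two different colors.

4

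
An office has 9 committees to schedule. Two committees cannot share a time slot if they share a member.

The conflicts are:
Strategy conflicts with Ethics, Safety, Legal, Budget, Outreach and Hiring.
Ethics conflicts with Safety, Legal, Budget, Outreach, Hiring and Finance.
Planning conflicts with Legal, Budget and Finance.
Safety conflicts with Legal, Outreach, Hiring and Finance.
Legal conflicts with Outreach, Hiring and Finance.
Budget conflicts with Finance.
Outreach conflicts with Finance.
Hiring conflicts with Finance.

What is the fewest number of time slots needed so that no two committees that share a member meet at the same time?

Ethics, Safety, Legal, Hiring, Finance are mutually in conflict, so at least 5 time slots are needed.
A valid assignment using 5 time slots: Strategy=2, Ethics=1, Planning=1, Safety=4, Legal=3, Budget=3, Outreach=5, Hiring=5, Finance=2. Every pair that conflicts lands in different time slots.

5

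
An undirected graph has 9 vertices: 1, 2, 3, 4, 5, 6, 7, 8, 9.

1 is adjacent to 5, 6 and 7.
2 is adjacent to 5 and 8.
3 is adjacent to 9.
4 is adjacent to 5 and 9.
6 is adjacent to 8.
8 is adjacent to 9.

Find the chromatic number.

The cycle 2-5-1-6-8-2 has odd length 5, so it cannot be 2-colored; at least 3 colors are needed.
A valid assignment using 3 colors: 1=a, 2=a, 3=b, 4=c, 5=b, 6=c, 7=b, 8=b, 9=a. Each edge has distinct colors on its endpoints.

3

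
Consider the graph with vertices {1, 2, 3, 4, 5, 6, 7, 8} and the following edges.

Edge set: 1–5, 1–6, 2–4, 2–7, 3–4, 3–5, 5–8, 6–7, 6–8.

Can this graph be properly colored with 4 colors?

Yes

The chromatic number is 3. The cycle 5-1-6-7-2-4-3-5 has odd length 7, so it cannot be 2-colored; at least 3 colors are needed.
A valid assignment using 3 colors: 1=b, 2=c, 3=b, 4=a, 5=a, 6=a, 7=b, 8=b.
Since 4 ≥ 3, a proper 4-coloring certainly exists.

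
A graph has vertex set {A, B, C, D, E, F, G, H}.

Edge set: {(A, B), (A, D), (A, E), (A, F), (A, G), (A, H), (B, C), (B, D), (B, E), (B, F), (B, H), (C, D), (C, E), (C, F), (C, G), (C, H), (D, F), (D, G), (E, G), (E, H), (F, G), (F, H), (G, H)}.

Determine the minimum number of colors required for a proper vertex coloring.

A, B, E, H form a clique, so at least 4 colors are needed.
4 colors suffice: color 1 → {B, G}; color 2 → {D, H}; color 3 → {A, C}; color 4 → {E, F}. Each edge has distinct colors on its endpoints.

4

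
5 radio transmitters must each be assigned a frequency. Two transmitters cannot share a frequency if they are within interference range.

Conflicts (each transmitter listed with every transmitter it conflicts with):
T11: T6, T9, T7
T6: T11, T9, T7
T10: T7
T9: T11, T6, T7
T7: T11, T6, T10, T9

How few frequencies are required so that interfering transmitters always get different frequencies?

4

T11, T6, T9, T7 all conflict with each other, so at least 4 frequencies are needed.
4 frequencies suffice: frequency 1 → {T7}; frequency 2 → {T10, T9}; frequency 3 → {T11}; frequency 4 → {T6}. Each listed conflict is separated.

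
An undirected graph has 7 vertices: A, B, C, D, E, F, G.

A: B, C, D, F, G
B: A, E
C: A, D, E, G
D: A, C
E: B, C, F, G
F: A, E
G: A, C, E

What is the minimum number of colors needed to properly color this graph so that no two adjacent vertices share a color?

C, E, G are pairwise adjacent, so at least 3 colors are needed.
One proper 3-coloring: A=1, B=2, C=2, D=3, E=1, F=2, G=3. Each edge has distinct colors on its endpoints.

3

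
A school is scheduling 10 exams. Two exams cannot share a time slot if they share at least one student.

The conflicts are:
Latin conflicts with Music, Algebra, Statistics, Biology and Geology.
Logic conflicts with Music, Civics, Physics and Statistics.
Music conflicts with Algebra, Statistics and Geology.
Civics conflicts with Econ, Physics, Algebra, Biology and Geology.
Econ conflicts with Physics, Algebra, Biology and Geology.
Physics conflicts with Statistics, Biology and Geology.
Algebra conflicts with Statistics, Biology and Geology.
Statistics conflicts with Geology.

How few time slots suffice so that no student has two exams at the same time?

Latin, Music, Algebra, Statistics, Geology pairwise conflict, so at least 5 time slots are needed.
5 time slots suffice: Latin=4, Logic=2, Music=5, Civics=3, Econ=4, Physics=1, Algebra=1, Statistics=3, Biology=2, Geology=2. Every pair that conflicts lands in different time slots.

5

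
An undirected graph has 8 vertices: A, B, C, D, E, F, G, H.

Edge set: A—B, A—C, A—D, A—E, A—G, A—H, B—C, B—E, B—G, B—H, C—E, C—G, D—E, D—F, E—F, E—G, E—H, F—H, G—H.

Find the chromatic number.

5

A, B, E, G, H are mutually adjacent (a clique of size 5), so at least 5 colors are needed.
5 colors suffice: color 1 → {E}; color 2 → {A, F}; color 3 → {B, D}; color 4 → {C, H}; color 5 → {G}. No two adjacent vertices share a color.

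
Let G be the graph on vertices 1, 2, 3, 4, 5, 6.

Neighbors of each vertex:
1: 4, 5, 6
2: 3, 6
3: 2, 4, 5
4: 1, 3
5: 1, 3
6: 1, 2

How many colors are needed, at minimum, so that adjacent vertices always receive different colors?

3

The cycle 2-6-1-5-3-2 has odd length 5, so it cannot be 2-colored; at least 3 colors are needed.
3 colors suffice: color a → {1, 3}; color b → {4, 5, 6}; color c → {2}. Every edge joins two different colors.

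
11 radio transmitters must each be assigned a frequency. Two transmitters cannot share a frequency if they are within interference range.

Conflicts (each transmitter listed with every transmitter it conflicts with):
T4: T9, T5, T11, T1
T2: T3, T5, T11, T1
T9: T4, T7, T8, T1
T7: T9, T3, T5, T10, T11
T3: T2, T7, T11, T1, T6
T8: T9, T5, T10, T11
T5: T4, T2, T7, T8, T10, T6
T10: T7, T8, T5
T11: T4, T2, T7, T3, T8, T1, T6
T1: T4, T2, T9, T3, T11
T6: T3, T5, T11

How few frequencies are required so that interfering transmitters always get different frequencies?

4

T2, T3, T11, T1 are mutually in conflict, so at least 4 frequencies are needed.
4 frequencies suffice: frequency 1 → {T9, T5, T11}; frequency 2 → {T4, T3, T8}; frequency 3 → {T7, T1, T6}; frequency 4 → {T2, T10}. Each listed conflict is separated.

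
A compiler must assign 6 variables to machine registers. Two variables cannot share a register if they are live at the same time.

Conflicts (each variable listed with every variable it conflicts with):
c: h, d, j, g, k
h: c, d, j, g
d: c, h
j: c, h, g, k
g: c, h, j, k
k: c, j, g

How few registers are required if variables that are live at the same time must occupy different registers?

c, h, j, g are mutually in conflict, so at least 4 registers are needed.
4 registers suffice: register 1 → {c}; register 2 → {d, g}; register 3 → {j}; register 4 → {h, k}. Every pair that conflicts lands in different registers.

4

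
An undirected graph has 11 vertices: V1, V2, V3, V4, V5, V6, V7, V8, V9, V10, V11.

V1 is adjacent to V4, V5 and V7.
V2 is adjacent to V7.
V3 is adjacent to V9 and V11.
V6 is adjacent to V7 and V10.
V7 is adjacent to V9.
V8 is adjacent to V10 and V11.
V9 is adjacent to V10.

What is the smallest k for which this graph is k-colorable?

3

The cycle V10-V8-V11-V3-V9-V10 has odd length 5, so it cannot be 2-colored; at least 3 colors are needed.
3 colors suffice: color 1 → {V4, V5, V7, V10, V11}; color 2 → {V1, V2, V6, V8, V9}; color 3 → {V3}. Every edge joins two different colors.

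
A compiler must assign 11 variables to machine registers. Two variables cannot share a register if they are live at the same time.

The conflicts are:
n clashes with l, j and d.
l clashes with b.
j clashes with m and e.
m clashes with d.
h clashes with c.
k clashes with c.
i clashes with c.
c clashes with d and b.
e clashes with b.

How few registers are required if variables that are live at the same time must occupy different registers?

The cycle l-b-c-d-n-l has odd length 5, so it cannot be 2-colored; at least 3 registers are needed.
Using 3 registers: n=2, l=1, j=1, m=2, h=2, k=2, i=2, c=1, d=3, e=3, b=2. No two conflicting variables share a register.

3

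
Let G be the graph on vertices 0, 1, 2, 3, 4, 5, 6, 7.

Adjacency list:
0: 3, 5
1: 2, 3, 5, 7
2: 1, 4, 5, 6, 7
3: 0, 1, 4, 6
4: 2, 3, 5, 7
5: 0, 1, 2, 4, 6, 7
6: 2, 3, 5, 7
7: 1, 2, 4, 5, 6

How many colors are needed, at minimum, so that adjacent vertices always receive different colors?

4

1, 2, 5, 7 are pairwise adjacent (a clique of size 4), so at least 4 colors are needed.
4 colors suffice: 0=b, 1=d, 2=b, 3=a, 4=d, 5=a, 6=d, 7=c. Every edge joins two different colors.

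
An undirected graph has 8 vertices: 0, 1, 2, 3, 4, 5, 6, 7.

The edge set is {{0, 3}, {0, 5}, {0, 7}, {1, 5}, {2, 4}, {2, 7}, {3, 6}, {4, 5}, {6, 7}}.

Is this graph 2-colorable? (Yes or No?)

No

The cycle 2-7-0-5-4-2 has odd length 5, so it cannot be 2-colored; at least 3 colors are needed.
So 2 colors are not enough.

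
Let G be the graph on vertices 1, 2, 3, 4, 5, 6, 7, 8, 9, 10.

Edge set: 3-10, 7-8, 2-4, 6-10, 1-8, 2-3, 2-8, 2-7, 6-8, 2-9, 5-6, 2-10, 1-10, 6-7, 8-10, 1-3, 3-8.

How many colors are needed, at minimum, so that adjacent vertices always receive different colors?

2, 3, 8, 10 form a clique, so at least 4 colors are needed.
4 colors suffice: 1=red, 2=red, 3=yellow, 4=blue, 5=blue, 6=red, 7=green, 8=blue, 9=blue, 10=green. Every edge joins two different colors.

4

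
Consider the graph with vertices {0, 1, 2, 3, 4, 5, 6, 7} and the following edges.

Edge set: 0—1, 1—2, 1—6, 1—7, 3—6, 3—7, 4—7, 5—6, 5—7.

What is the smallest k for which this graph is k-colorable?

3 and 6 are adjacent, so at least 2 colors are needed.
2 colors suffice: color a → {0, 2, 6, 7}; color b → {1, 3, 4, 5}. Every edge joins two different colors.

2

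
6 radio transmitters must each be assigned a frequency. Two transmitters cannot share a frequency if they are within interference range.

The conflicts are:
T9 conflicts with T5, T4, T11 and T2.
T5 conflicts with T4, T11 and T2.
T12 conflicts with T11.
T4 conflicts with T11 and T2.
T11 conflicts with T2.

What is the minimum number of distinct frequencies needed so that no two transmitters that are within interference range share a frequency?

5

T9, T5, T4, T11, T2 pairwise conflict, so at least 5 frequencies are needed.
A valid assignment using 5 frequencies: T9=2, T5=4, T12=2, T4=3, T11=1, T2=5. Each listed conflict is separated.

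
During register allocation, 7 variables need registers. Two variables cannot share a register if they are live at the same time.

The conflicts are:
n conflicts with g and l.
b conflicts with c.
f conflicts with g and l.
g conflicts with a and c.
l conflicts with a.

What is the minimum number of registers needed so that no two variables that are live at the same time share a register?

n and l conflict, so at least 2 registers are needed.
2 registers suffice: register 1 → {b, g, l}; register 2 → {n, f, a, c}. Every pair that conflicts lands in different registers.

2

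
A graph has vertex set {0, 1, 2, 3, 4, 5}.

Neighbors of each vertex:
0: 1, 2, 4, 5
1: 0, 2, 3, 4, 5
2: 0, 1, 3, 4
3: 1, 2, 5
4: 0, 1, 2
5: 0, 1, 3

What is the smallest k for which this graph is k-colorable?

4

0, 1, 2, 4 form a clique, so at least 4 colors are needed.
4 colors suffice: color red → {1}; color blue → {0, 3}; color green → {2, 5}; color yellow → {4}. No two adjacent vertices share a color.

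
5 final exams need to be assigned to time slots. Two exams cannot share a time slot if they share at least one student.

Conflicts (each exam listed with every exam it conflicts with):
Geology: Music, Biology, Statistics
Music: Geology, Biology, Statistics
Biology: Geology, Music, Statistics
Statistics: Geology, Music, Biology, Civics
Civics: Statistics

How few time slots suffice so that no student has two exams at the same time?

Geology, Music, Biology, Statistics all conflict with each other, so at least 4 time slots are needed.
4 time slots suffice: time slot 1 → {Statistics}; time slot 2 → {Music, Civics}; time slot 3 → {Geology}; time slot 4 → {Biology}. Each listed conflict is separated.

4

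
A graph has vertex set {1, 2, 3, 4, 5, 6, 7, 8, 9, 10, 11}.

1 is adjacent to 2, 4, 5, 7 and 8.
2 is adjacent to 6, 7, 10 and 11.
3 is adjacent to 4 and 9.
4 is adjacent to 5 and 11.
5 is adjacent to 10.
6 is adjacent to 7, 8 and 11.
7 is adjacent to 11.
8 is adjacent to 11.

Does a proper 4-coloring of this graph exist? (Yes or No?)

The chromatic number is 4. 2, 6, 7, 11 form a clique, so at least 4 colors are needed.
4 colors suffice: color a → {1, 3, 10, 11}; color b → {2, 4, 8, 9}; color c → {5, 7}; color d → {6}.
That is already a proper 4-coloring.

Yes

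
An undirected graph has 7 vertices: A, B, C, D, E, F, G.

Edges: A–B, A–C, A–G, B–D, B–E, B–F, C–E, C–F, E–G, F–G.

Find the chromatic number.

2

B and D are adjacent, so at least 2 colors are needed.
2 colors suffice: A=blue, B=red, C=red, D=blue, E=blue, F=blue, G=red. Each edge has distinct colors on its endpoints.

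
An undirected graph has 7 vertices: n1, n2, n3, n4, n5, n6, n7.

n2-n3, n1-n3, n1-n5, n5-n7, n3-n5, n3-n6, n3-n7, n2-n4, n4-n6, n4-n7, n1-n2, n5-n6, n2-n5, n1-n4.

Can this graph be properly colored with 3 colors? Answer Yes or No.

n1, n2, n3, n5 are pairwise adjacent (a clique of size 4), so at least 4 colors are needed.
So 3 colors are not enough.

No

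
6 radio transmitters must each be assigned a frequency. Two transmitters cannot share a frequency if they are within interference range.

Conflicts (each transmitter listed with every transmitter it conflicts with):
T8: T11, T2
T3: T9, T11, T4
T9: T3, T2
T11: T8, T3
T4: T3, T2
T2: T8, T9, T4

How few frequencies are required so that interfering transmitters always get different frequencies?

3

The cycle T9-T2-T8-T11-T3-T9 has odd length 5, so it cannot be 2-colored; at least 3 frequencies are needed.
3 frequencies suffice: frequency 1 → {T3, T2}; frequency 2 → {T8, T9, T4}; frequency 3 → {T11}. No two conflicting transmitters share a frequency.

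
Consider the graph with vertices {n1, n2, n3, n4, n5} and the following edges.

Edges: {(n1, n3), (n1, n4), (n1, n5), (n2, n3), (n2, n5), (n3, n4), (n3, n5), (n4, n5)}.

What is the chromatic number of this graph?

n1, n3, n4, n5 are pairwise adjacent (a clique of size 4), so at least 4 colors are needed.
A valid assignment using 4 colors: n1=green, n2=green, n3=red, n4=yellow, n5=blue. No two adjacent vertices share a color.

4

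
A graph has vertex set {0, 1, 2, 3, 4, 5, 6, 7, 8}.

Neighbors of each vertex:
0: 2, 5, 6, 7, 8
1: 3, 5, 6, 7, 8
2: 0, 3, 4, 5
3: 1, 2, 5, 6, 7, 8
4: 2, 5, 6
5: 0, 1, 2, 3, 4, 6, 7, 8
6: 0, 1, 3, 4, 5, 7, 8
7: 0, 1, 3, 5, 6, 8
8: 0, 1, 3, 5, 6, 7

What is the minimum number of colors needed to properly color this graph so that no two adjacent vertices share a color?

6

1, 3, 5, 6, 7, 8 are mutually adjacent (a clique of size 6), so at least 6 colors are needed.
6 colors suffice: color red → {5}; color blue → {2, 6}; color green → {4, 7}; color yellow → {8}; color purple → {0, 3}; color orange → {1}. Each edge has distinct colors on its endpoints.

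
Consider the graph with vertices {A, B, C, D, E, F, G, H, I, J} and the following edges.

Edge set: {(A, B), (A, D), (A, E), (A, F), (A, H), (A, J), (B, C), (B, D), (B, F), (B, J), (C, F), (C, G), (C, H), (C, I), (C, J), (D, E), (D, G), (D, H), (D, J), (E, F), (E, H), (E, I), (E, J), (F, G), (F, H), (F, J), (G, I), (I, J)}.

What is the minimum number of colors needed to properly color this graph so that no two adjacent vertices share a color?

4

A, E, F, J are pairwise adjacent (a clique of size 4), so at least 4 colors are needed.
A valid assignment using 4 colors: A=green, B=yellow, C=green, D=red, E=yellow, F=red, G=blue, H=blue, I=red, J=blue. Each edge has distinct colors on its endpoints.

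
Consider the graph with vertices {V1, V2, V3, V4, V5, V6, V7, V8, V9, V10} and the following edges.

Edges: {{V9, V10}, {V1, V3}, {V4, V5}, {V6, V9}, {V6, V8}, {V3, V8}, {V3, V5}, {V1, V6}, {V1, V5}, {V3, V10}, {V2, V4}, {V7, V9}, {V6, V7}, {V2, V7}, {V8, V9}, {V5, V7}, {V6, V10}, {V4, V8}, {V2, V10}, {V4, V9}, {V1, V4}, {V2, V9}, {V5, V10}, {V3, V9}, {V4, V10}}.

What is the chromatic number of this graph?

4

V2, V4, V9, V10 form a clique, so at least 4 colors are needed.
4 colors suffice: color 1 → {V5, V9}; color 2 → {V3, V4, V6}; color 3 → {V1, V7, V8, V10}; color 4 → {V2}. No two adjacent vertices share a color.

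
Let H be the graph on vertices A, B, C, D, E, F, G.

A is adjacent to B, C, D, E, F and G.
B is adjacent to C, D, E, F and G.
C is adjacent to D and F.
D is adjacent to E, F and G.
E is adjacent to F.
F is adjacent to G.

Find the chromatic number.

A, B, D, F, G form a clique, so at least 5 colors are needed.
One proper 5-coloring: A=3, B=1, C=5, D=4, E=5, F=2, G=5. Each edge has distinct colors on its endpoints.

5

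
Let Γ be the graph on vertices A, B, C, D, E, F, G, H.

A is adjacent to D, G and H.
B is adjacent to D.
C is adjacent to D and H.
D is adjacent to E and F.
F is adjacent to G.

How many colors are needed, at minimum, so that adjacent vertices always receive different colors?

2

D and E are adjacent, so at least 2 colors are needed.
2 colors suffice: A=2, B=2, C=2, D=1, E=2, F=2, G=1, H=1. No two adjacent vertices share a color.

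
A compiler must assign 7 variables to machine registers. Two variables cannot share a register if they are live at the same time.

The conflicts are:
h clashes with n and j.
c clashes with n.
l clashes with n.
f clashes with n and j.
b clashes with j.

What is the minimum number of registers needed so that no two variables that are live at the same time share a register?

f and j conflict, so at least 2 registers are needed.
2 registers suffice: register 1 → {n, j}; register 2 → {h, c, l, f, b}. Each listed conflict is separated.

2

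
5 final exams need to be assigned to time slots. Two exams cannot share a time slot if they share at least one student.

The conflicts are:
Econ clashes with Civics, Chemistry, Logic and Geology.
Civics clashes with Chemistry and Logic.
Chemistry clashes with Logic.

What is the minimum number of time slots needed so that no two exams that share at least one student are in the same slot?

Econ, Civics, Chemistry, Logic are mutually in conflict, so at least 4 time slots are needed.
Using 4 time slots: Econ=1, Civics=4, Chemistry=3, Logic=2, Geology=2. No two conflicting exams share a time slot.

4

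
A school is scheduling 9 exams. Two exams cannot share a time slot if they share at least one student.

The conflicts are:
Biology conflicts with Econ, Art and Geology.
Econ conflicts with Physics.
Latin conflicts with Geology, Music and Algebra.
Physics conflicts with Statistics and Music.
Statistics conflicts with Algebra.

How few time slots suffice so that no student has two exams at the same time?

3

The cycle Latin-Algebra-Statistics-Physics-Music-Latin has odd length 5, so it cannot be 2-colored; at least 3 time slots are needed.
Using 3 time slots: Biology=1, Econ=2, Art=2, Latin=1, Physics=1, Geology=2, Statistics=2, Music=2, Algebra=3. No two conflicting exams share a time slot.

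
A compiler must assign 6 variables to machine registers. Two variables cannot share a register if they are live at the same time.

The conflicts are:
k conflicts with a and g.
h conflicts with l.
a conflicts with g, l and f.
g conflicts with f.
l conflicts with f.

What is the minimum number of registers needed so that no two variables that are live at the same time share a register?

a, l, f all conflict with each other, so at least 3 registers are needed.
Using 3 registers: k=3, h=1, a=1, g=2, l=2, f=3. No two conflicting variables share a register.

3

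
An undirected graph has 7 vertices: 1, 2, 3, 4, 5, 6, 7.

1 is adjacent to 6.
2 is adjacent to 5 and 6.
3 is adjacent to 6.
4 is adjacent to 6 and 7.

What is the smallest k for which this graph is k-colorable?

2 and 6 are adjacent, so at least 2 colors are needed.
2 colors suffice: color red → {5, 6, 7}; color blue → {1, 2, 3, 4}. Every edge joins two different colors.

2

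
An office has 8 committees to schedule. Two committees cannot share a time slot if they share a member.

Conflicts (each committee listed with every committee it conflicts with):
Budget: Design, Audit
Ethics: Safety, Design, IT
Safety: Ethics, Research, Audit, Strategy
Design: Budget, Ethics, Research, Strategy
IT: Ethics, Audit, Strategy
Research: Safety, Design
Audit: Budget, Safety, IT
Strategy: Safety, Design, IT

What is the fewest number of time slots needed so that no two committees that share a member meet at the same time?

3

The cycle Ethics-Safety-Audit-Budget-Design-Ethics has odd length 5, so it cannot be 2-colored; at least 3 time slots are needed.
3 time slots suffice: time slot 1 → {Safety, Design, IT}; time slot 2 → {Ethics, Research, Audit, Strategy}; time slot 3 → {Budget}. Every pair that conflicts lands in different time slots.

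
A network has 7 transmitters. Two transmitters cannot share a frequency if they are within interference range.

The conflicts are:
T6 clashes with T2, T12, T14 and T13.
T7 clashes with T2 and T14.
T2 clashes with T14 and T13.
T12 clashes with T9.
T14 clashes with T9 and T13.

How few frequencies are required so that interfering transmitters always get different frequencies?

4

T6, T2, T14, T13 pairwise conflict, so at least 4 frequencies are needed.
4 frequencies suffice: frequency 1 → {T12, T14}; frequency 2 → {T2, T9}; frequency 3 → {T6, T7}; frequency 4 → {T13}. Every pair that conflicts lands in different frequencies.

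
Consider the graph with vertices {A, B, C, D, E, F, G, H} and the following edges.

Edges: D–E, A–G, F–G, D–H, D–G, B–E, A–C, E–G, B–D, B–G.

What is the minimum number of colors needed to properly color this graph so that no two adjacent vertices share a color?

4

B, D, E, G are pairwise adjacent (a clique of size 4), so at least 4 colors are needed.
4 colors suffice: color 1 → {C, G, H}; color 2 → {A, D, F}; color 3 → {E}; color 4 → {B}. Each edge has distinct colors on its endpoints.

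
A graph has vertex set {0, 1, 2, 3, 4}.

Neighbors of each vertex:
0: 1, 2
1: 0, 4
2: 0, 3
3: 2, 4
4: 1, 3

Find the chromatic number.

3

The cycle 4-1-0-2-3-4 has odd length 5, so it cannot be 2-colored; at least 3 colors are needed.
3 colors suffice: color red → {0, 3}; color blue → {1, 2}; color green → {4}. Each edge has distinct colors on its endpoints.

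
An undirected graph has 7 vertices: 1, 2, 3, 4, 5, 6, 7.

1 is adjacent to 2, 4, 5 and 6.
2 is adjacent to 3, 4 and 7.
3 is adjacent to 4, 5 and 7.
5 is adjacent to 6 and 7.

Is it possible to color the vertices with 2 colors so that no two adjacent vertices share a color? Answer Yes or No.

1, 5, 6 are pairwise adjacent, so at least 3 colors are needed.
So 2 colors are not enough.

No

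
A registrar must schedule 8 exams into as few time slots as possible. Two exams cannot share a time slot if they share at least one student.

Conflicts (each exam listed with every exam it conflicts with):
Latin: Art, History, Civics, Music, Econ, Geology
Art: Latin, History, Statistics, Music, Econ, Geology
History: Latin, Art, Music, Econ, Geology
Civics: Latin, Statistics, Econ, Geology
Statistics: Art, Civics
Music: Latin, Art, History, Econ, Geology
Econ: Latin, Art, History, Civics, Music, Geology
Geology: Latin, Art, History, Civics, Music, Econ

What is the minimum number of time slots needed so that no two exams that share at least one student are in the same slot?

6

Latin, Art, History, Music, Econ, Geology are mutually in conflict, so at least 6 time slots are needed.
6 time slots suffice: time slot 1 → {Latin, Statistics}; time slot 2 → {Geology}; time slot 3 → {Econ}; time slot 4 → {Art, Civics}; time slot 5 → {History}; time slot 6 → {Music}. Each listed conflict is separated.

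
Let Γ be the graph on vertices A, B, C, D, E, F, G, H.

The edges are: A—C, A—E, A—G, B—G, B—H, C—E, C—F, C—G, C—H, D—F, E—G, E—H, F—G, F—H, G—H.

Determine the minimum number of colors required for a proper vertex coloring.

C, F, G, H are mutually adjacent (a clique of size 4), so at least 4 colors are needed.
4 colors suffice: color 1 → {D, G}; color 2 → {A, H}; color 3 → {B, C}; color 4 → {E, F}. No two adjacent vertices share a color.

4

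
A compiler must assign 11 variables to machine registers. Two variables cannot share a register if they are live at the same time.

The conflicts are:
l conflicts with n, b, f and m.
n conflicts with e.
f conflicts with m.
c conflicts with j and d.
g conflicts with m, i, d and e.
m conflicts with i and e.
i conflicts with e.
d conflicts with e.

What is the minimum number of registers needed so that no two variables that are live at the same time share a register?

4

g, m, i, e pairwise conflict, so at least 4 registers are needed.
Using 4 registers: l=1, n=2, b=2, f=3, c=1, j=2, g=3, m=2, i=4, d=2, e=1. No two conflicting variables share a register.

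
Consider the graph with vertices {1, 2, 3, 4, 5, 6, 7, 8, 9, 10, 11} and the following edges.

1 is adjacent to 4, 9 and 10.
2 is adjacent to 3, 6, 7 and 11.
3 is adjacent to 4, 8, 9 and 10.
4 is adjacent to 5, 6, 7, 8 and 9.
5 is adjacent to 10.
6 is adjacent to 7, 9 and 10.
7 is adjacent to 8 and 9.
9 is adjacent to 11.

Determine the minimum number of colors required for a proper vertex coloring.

4

4, 6, 7, 9 form a clique, so at least 4 colors are needed.
4 colors suffice: color red → {2, 4, 10}; color blue → {5, 8, 9}; color green → {1, 3, 7, 11}; color yellow → {6}. Every edge joins two different colors.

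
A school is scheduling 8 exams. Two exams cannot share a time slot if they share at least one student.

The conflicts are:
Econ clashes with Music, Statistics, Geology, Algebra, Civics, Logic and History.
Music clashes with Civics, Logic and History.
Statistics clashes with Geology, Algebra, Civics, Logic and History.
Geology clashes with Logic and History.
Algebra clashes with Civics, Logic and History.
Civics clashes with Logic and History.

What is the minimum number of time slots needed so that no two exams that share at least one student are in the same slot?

Econ, Statistics, Algebra, Civics, Logic pairwise conflict, so at least 5 time slots are needed.
A valid assignment using 5 time slots: Econ=1, Music=4, Statistics=4, Geology=3, Algebra=5, Civics=3, Logic=2, History=2. Each listed conflict is separated.

5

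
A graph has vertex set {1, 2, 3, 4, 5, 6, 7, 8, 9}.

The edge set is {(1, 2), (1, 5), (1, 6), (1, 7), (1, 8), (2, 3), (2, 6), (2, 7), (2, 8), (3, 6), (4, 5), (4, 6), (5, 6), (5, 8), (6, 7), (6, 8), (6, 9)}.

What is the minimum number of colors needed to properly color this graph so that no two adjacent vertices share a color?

4

1, 2, 6, 7 are pairwise adjacent (a clique of size 4), so at least 4 colors are needed.
4 colors suffice: color red → {6}; color blue → {1, 3, 4, 9}; color green → {2, 5}; color yellow → {7, 8}. No two adjacent vertices share a color.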